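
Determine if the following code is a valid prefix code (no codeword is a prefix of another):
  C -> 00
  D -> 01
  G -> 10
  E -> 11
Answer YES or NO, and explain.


Checking each pair (does one codeword prefix another?):
  C='00' vs D='01': no prefix
  C='00' vs G='10': no prefix
  C='00' vs E='11': no prefix
  D='01' vs C='00': no prefix
  D='01' vs G='10': no prefix
  D='01' vs E='11': no prefix
  G='10' vs C='00': no prefix
  G='10' vs D='01': no prefix
  G='10' vs E='11': no prefix
  E='11' vs C='00': no prefix
  E='11' vs D='01': no prefix
  E='11' vs G='10': no prefix
No violation found over all pairs.

YES -- this is a valid prefix code. No codeword is a prefix of any other codeword.


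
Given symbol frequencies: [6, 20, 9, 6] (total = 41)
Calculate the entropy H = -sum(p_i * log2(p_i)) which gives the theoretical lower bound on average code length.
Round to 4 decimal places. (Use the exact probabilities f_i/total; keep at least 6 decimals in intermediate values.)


Per-symbol terms -p_i * log2(p_i) with p_i = f_i/41:
  p = 6/41 = 0.146341: log2(p) = -2.772590, -p*log2(p) = 0.405745
  p = 20/41 = 0.487805: log2(p) = -1.035624, -p*log2(p) = 0.505182
  p = 9/41 = 0.219512: log2(p) = -2.187627, -p*log2(p) = 0.480211
  p = 6/41 = 0.146341: log2(p) = -2.772590, -p*log2(p) = 0.405745
H = 0.405745 + 0.505182 + 0.480211 + 0.405745 = 1.796883

H = 1.7969 bits/symbol


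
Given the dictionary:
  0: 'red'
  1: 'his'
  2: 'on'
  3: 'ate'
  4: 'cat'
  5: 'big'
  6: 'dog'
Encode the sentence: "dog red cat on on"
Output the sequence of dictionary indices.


Look up each word in the dictionary:
  'dog' -> 6
  'red' -> 0
  'cat' -> 4
  'on' -> 2
  'on' -> 2

Encoded: [6, 0, 4, 2, 2]


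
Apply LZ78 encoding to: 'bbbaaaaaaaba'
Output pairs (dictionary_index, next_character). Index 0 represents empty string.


LZ78 encoding steps:
Dictionary: {0: ''}
Step 1: w='' (idx 0), next='b' -> output (0, 'b'), add 'b' as idx 1
Step 2: w='b' (idx 1), next='b' -> output (1, 'b'), add 'bb' as idx 2
Step 3: w='' (idx 0), next='a' -> output (0, 'a'), add 'a' as idx 3
Step 4: w='a' (idx 3), next='a' -> output (3, 'a'), add 'aa' as idx 4
Step 5: w='aa' (idx 4), next='a' -> output (4, 'a'), add 'aaa' as idx 5
Step 6: w='a' (idx 3), next='b' -> output (3, 'b'), add 'ab' as idx 6
Step 7: w='a' (idx 3), end of input -> output (3, '')


Encoded: [(0, 'b'), (1, 'b'), (0, 'a'), (3, 'a'), (4, 'a'), (3, 'b'), (3, '')]


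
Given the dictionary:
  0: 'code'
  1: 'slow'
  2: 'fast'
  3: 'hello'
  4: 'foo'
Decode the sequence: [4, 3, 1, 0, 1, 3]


Look up each index in the dictionary:
  4 -> 'foo'
  3 -> 'hello'
  1 -> 'slow'
  0 -> 'code'
  1 -> 'slow'
  3 -> 'hello'

Decoded: "foo hello slow code slow hello"


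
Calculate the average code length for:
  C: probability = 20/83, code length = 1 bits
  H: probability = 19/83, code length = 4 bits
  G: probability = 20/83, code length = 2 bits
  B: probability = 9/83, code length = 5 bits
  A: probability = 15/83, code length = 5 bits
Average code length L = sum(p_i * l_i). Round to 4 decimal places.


Weighted contributions p_i * l_i:
  C: (20/83) * 1 = 20/83
  H: (19/83) * 4 = 76/83
  G: (20/83) * 2 = 40/83
  B: (9/83) * 5 = 45/83
  A: (15/83) * 5 = 75/83
Sum = (20 + 76 + 40 + 45 + 75)/83 = 256/83

L = 256/83 = 3.0843 bits/symbol


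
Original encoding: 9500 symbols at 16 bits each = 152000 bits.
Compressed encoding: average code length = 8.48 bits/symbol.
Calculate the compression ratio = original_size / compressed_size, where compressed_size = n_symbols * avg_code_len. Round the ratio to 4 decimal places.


original_size = n_symbols * orig_bits = 9500 * 16 = 152000 bits
compressed_size = n_symbols * avg_code_len = 9500 * 8.48 = 80560.0 bits
ratio = original_size / compressed_size = 152000 / 80560.0 = 1.8868

Compression ratio = 1.8868


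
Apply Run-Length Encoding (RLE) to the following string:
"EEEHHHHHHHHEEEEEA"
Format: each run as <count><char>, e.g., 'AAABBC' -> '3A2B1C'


Scanning runs left to right:
  i=0: run of 'E' x 3 -> '3E'
  i=3: run of 'H' x 8 -> '8H'
  i=11: run of 'E' x 5 -> '5E'
  i=16: run of 'A' x 1 -> '1A'

RLE = 3E8H5E1A


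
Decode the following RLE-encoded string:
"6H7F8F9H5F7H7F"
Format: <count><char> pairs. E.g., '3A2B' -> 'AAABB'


Expanding each <count><char> pair:
  6H -> 'HHHHHH'
  7F -> 'FFFFFFF'
  8F -> 'FFFFFFFF'
  9H -> 'HHHHHHHHH'
  5F -> 'FFFFF'
  7H -> 'HHHHHHH'
  7F -> 'FFFFFFF'

Decoded = HHHHHHFFFFFFFFFFFFFFFHHHHHHHHHFFFFFHHHHHHHFFFFFFF


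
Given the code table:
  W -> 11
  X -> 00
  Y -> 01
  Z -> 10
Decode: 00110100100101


Decoding:
00 -> X
11 -> W
01 -> Y
00 -> X
10 -> Z
01 -> Y
01 -> Y


Result: XWYXZYY


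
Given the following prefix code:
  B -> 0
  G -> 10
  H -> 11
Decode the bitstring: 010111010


Decoding step by step:
Bits 0 -> B
Bits 10 -> G
Bits 11 -> H
Bits 10 -> G
Bits 10 -> G


Decoded message: BGHGG


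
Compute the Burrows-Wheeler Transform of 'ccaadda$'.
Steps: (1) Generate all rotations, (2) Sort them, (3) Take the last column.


Rotations (sorted):
  0: $ccaadda -> last char: a
  1: a$ccaadd -> last char: d
  2: aadda$cc -> last char: c
  3: adda$cca -> last char: a
  4: caadda$c -> last char: c
  5: ccaadda$ -> last char: $
  6: da$ccaad -> last char: d
  7: dda$ccaa -> last char: a


BWT = adcac$da


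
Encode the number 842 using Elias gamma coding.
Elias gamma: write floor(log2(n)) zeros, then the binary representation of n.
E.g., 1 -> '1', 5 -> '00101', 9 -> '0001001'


num_bits = floor(log2(842)) + 1 = 10
leading_zeros = num_bits - 1 = 9
binary(842) = 1101001010

Elias gamma(842) = '000000000' + '1101001010' = 0000000001101001010 (19 bits)


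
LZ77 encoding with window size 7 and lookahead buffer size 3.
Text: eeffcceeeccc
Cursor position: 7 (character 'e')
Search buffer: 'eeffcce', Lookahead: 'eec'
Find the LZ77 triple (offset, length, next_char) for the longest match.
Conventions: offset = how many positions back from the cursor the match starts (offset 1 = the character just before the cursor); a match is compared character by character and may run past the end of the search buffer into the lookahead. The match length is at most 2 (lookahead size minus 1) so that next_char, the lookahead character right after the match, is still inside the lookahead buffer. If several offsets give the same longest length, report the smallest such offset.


Try each offset into the search buffer:
  offset=1 (pos 6, char 'e'): match length 2
  offset=2 (pos 5, char 'c'): match length 0
  offset=3 (pos 4, char 'c'): match length 0
  offset=4 (pos 3, char 'f'): match length 0
  offset=5 (pos 2, char 'f'): match length 0
  offset=6 (pos 1, char 'e'): match length 1
  offset=7 (pos 0, char 'e'): match length 2
Longest match has length 2, found at offsets 1, 7; take the smallest, offset 1.
next_char = character at position 7 + 2 = 9 -> 'c'

Best match: offset=1, length=2 (matching 'ee' starting at position 6)
LZ77 triple: (1, 2, 'c')


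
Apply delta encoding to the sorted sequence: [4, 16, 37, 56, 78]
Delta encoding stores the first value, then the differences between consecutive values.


First value: 4
Deltas:
  16 - 4 = 12
  37 - 16 = 21
  56 - 37 = 19
  78 - 56 = 22


Delta encoded: [4, 12, 21, 19, 22]


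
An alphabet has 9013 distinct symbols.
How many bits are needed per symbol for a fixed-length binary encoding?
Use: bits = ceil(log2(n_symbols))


log2(9013) = 13.1378
Bracket: 2^13 = 8192 < 9013 <= 2^14 = 16384
So ceil(log2(9013)) = 14

bits = ceil(log2(9013)) = ceil(13.1378) = 14 bits


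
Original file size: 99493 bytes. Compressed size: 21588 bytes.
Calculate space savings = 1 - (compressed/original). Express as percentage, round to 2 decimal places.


ratio = compressed/original = 21588/99493 = 0.21698
savings = 1 - ratio = 1 - 0.21698 = 0.78302
as a percentage: 0.78302 * 100 = 78.3%

Space savings = 1 - 21588/99493 = 78.3%


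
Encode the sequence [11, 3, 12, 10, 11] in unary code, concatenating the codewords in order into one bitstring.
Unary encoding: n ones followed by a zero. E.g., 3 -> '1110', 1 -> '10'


Encode each number as n ones followed by a terminating 0:
  11 -> 111111111110 (12 bits)
  3 -> 1110 (4 bits)
  12 -> 1111111111110 (13 bits)
  10 -> 11111111110 (11 bits)
  11 -> 111111111110 (12 bits)
Total length = 12 + 4 + 13 + 11 + 12 = 52 bits.

Unary([11, 3, 12, 10, 11]) = 1111111111101110111111111111011111111110111111111110 (52 bits)


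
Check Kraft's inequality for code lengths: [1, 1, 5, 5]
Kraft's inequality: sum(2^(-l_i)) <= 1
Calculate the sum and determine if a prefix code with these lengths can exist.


Sum = 2^(-1) + 2^(-1) + 2^(-5) + 2^(-5)
    = 0.5 + 0.5 + 0.03125 + 0.03125
    = 34/32 = 1.0625
Since 1.0625 > 1, Kraft's inequality is NOT satisfied.
A prefix code with these lengths CANNOT exist.

Kraft sum = 1.0625. Not satisfied.


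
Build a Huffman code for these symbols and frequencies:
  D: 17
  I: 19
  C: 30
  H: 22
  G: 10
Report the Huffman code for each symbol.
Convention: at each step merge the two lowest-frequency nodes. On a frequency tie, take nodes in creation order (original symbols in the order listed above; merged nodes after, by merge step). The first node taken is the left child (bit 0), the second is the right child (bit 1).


Huffman tree construction:
Step 1: Merge G(10) + D(17) = 27
Step 2: Merge I(19) + H(22) = 41
Step 3: Merge (G+D)(27) + C(30) = 57
Step 4: Merge (I+H)(41) + ((G+D)+C)(57) = 98
Read each symbol's code off the tree from the root (left child = 0, right child = 1).

Codes:
  D: 101 (length 3)
  I: 00 (length 2)
  C: 11 (length 2)
  H: 01 (length 2)
  G: 100 (length 3)
Average code length: 223/98 = 2.2755 bits/symbol


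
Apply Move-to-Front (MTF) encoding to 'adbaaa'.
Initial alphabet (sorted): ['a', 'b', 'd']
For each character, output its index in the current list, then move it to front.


MTF encoding:
'a': index 0 in ['a', 'b', 'd'] -> ['a', 'b', 'd']
'd': index 2 in ['a', 'b', 'd'] -> ['d', 'a', 'b']
'b': index 2 in ['d', 'a', 'b'] -> ['b', 'd', 'a']
'a': index 2 in ['b', 'd', 'a'] -> ['a', 'b', 'd']
'a': index 0 in ['a', 'b', 'd'] -> ['a', 'b', 'd']
'a': index 0 in ['a', 'b', 'd'] -> ['a', 'b', 'd']


Output: [0, 2, 2, 2, 0, 0]


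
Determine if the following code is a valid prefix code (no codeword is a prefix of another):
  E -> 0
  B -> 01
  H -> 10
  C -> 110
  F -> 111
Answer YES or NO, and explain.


Checking each pair (does one codeword prefix another?):
  E='0' vs B='01': prefix -- VIOLATION

NO -- this is NOT a valid prefix code. E (0) is a prefix of B (01).


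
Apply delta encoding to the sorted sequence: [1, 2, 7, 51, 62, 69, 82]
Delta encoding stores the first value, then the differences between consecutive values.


First value: 1
Deltas:
  2 - 1 = 1
  7 - 2 = 5
  51 - 7 = 44
  62 - 51 = 11
  69 - 62 = 7
  82 - 69 = 13


Delta encoded: [1, 1, 5, 44, 11, 7, 13]


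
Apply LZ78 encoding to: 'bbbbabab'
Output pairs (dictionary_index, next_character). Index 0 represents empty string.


LZ78 encoding steps:
Dictionary: {0: ''}
Step 1: w='' (idx 0), next='b' -> output (0, 'b'), add 'b' as idx 1
Step 2: w='b' (idx 1), next='b' -> output (1, 'b'), add 'bb' as idx 2
Step 3: w='b' (idx 1), next='a' -> output (1, 'a'), add 'ba' as idx 3
Step 4: w='ba' (idx 3), next='b' -> output (3, 'b'), add 'bab' as idx 4


Encoded: [(0, 'b'), (1, 'b'), (1, 'a'), (3, 'b')]


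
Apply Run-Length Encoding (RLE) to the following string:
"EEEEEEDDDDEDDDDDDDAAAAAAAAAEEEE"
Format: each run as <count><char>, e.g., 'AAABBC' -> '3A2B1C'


Scanning runs left to right:
  i=0: run of 'E' x 6 -> '6E'
  i=6: run of 'D' x 4 -> '4D'
  i=10: run of 'E' x 1 -> '1E'
  i=11: run of 'D' x 7 -> '7D'
  i=18: run of 'A' x 9 -> '9A'
  i=27: run of 'E' x 4 -> '4E'

RLE = 6E4D1E7D9A4E


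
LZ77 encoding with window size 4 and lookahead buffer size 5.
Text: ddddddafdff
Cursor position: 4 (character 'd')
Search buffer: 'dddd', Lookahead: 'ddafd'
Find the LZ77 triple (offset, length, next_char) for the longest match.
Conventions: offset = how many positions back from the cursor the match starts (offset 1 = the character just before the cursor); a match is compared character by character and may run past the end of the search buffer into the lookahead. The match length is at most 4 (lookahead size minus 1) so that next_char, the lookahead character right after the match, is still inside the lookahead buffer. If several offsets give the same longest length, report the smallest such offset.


Try each offset into the search buffer:
  offset=1 (pos 3, char 'd'): match length 2
  offset=2 (pos 2, char 'd'): match length 2
  offset=3 (pos 1, char 'd'): match length 2
  offset=4 (pos 0, char 'd'): match length 2
Longest match has length 2, found at offsets 1, 2, 3, 4; take the smallest, offset 1.
next_char = character at position 4 + 2 = 6 -> 'a'

Best match: offset=1, length=2 (matching 'dd' starting at position 3)
LZ77 triple: (1, 2, 'a')


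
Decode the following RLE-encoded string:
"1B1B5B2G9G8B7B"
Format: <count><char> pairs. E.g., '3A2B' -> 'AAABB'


Expanding each <count><char> pair:
  1B -> 'B'
  1B -> 'B'
  5B -> 'BBBBB'
  2G -> 'GG'
  9G -> 'GGGGGGGGG'
  8B -> 'BBBBBBBB'
  7B -> 'BBBBBBB'

Decoded = BBBBBBBGGGGGGGGGGGBBBBBBBBBBBBBBB


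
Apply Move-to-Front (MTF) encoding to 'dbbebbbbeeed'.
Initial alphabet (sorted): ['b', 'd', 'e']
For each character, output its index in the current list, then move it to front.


MTF encoding:
'd': index 1 in ['b', 'd', 'e'] -> ['d', 'b', 'e']
'b': index 1 in ['d', 'b', 'e'] -> ['b', 'd', 'e']
'b': index 0 in ['b', 'd', 'e'] -> ['b', 'd', 'e']
'e': index 2 in ['b', 'd', 'e'] -> ['e', 'b', 'd']
'b': index 1 in ['e', 'b', 'd'] -> ['b', 'e', 'd']
'b': index 0 in ['b', 'e', 'd'] -> ['b', 'e', 'd']
'b': index 0 in ['b', 'e', 'd'] -> ['b', 'e', 'd']
'b': index 0 in ['b', 'e', 'd'] -> ['b', 'e', 'd']
'e': index 1 in ['b', 'e', 'd'] -> ['e', 'b', 'd']
'e': index 0 in ['e', 'b', 'd'] -> ['e', 'b', 'd']
'e': index 0 in ['e', 'b', 'd'] -> ['e', 'b', 'd']
'd': index 2 in ['e', 'b', 'd'] -> ['d', 'e', 'b']


Output: [1, 1, 0, 2, 1, 0, 0, 0, 1, 0, 0, 2]


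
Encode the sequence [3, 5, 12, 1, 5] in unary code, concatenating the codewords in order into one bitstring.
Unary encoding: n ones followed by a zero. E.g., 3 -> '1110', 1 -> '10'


Encode each number as n ones followed by a terminating 0:
  3 -> 1110 (4 bits)
  5 -> 111110 (6 bits)
  12 -> 1111111111110 (13 bits)
  1 -> 10 (2 bits)
  5 -> 111110 (6 bits)
Total length = 4 + 6 + 13 + 2 + 6 = 31 bits.

Unary([3, 5, 12, 1, 5]) = 1110111110111111111111010111110 (31 bits)


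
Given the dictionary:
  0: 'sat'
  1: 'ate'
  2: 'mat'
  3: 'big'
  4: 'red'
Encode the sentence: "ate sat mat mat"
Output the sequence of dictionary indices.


Look up each word in the dictionary:
  'ate' -> 1
  'sat' -> 0
  'mat' -> 2
  'mat' -> 2

Encoded: [1, 0, 2, 2]


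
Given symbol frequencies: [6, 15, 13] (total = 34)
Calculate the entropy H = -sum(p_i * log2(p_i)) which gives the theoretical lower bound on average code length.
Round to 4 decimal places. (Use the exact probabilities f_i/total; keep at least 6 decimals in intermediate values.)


Per-symbol terms -p_i * log2(p_i) with p_i = f_i/34:
  p = 6/34 = 0.176471: log2(p) = -2.502500, -p*log2(p) = 0.441618
  p = 15/34 = 0.441176: log2(p) = -1.180572, -p*log2(p) = 0.520841
  p = 13/34 = 0.382353: log2(p) = -1.387023, -p*log2(p) = 0.530332
H = 0.441618 + 0.520841 + 0.530332 = 1.492791

H = 1.4928 bits/symbol


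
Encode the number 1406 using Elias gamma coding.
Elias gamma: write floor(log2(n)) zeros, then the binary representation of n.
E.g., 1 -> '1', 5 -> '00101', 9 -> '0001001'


num_bits = floor(log2(1406)) + 1 = 11
leading_zeros = num_bits - 1 = 10
binary(1406) = 10101111110

Elias gamma(1406) = '0000000000' + '10101111110' = 000000000010101111110 (21 bits)


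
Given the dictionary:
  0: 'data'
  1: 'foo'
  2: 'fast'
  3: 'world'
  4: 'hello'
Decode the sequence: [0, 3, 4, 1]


Look up each index in the dictionary:
  0 -> 'data'
  3 -> 'world'
  4 -> 'hello'
  1 -> 'foo'

Decoded: "data world hello foo"


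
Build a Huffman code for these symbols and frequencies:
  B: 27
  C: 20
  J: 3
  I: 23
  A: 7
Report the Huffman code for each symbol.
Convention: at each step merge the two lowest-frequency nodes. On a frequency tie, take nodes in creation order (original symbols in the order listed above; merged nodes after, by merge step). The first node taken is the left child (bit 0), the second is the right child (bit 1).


Huffman tree construction:
Step 1: Merge J(3) + A(7) = 10
Step 2: Merge (J+A)(10) + C(20) = 30
Step 3: Merge I(23) + B(27) = 50
Step 4: Merge ((J+A)+C)(30) + (I+B)(50) = 80
Read each symbol's code off the tree from the root (left child = 0, right child = 1).

Codes:
  B: 11 (length 2)
  C: 01 (length 2)
  J: 000 (length 3)
  I: 10 (length 2)
  A: 001 (length 3)
Average code length: 170/80 = 2.1250 bits/symbol


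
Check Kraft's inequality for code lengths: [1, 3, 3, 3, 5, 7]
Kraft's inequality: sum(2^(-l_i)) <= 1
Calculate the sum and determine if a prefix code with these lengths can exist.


Sum = 2^(-1) + 2^(-3) + 2^(-3) + 2^(-3) + 2^(-5) + 2^(-7)
    = 0.5 + 0.125 + 0.125 + 0.125 + 0.03125 + 0.0078125
    = 117/128 = 0.9140625
Since 0.9140625 <= 1, Kraft's inequality IS satisfied.
A prefix code with these lengths CAN exist.

Kraft sum = 0.9140625. Satisfied.


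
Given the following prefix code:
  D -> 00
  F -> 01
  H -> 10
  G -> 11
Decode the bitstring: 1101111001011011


Decoding step by step:
Bits 11 -> G
Bits 01 -> F
Bits 11 -> G
Bits 10 -> H
Bits 01 -> F
Bits 01 -> F
Bits 10 -> H
Bits 11 -> G


Decoded message: GFGHFFHG


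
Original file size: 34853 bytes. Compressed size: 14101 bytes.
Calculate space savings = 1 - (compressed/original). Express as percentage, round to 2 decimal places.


ratio = compressed/original = 14101/34853 = 0.404585
savings = 1 - ratio = 1 - 0.404585 = 0.595415
as a percentage: 0.595415 * 100 = 59.54%

Space savings = 1 - 14101/34853 = 59.54%


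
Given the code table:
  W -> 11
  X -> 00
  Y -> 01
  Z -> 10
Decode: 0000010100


Decoding:
00 -> X
00 -> X
01 -> Y
01 -> Y
00 -> X


Result: XXYYX


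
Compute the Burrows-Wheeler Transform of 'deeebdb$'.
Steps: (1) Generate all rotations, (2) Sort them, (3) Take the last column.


Rotations (sorted):
  0: $deeebdb -> last char: b
  1: b$deeebd -> last char: d
  2: bdb$deee -> last char: e
  3: db$deeeb -> last char: b
  4: deeebdb$ -> last char: $
  5: ebdb$dee -> last char: e
  6: eebdb$de -> last char: e
  7: eeebdb$d -> last char: d


BWT = bdeb$eed


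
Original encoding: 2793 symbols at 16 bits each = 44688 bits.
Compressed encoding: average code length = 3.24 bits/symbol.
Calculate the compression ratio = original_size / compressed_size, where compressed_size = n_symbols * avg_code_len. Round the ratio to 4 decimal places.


original_size = n_symbols * orig_bits = 2793 * 16 = 44688 bits
compressed_size = n_symbols * avg_code_len = 2793 * 3.24 = 9049.32 bits
ratio = original_size / compressed_size = 44688 / 9049.32 = 4.9383

Compression ratio = 4.9383


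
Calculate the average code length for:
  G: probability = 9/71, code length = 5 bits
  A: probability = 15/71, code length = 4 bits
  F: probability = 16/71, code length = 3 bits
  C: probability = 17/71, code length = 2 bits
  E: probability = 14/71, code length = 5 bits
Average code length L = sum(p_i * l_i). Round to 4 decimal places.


Weighted contributions p_i * l_i:
  G: (9/71) * 5 = 45/71
  A: (15/71) * 4 = 60/71
  F: (16/71) * 3 = 48/71
  C: (17/71) * 2 = 34/71
  E: (14/71) * 5 = 70/71
Sum = (45 + 60 + 48 + 34 + 70)/71 = 257/71

L = 257/71 = 3.6197 bits/symbol


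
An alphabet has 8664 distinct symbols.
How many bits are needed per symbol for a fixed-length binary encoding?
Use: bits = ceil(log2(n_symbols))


log2(8664) = 13.0808
Bracket: 2^13 = 8192 < 8664 <= 2^14 = 16384
So ceil(log2(8664)) = 14

bits = ceil(log2(8664)) = ceil(13.0808) = 14 bits


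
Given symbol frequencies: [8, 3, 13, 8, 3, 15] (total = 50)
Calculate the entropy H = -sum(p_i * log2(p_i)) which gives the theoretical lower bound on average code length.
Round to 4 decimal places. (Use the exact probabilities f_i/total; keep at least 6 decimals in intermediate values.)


Per-symbol terms -p_i * log2(p_i) with p_i = f_i/50:
  p = 8/50 = 0.160000: log2(p) = -2.643856, -p*log2(p) = 0.423017
  p = 3/50 = 0.060000: log2(p) = -4.058894, -p*log2(p) = 0.243534
  p = 13/50 = 0.260000: log2(p) = -1.943416, -p*log2(p) = 0.505288
  p = 8/50 = 0.160000: log2(p) = -2.643856, -p*log2(p) = 0.423017
  p = 3/50 = 0.060000: log2(p) = -4.058894, -p*log2(p) = 0.243534
  p = 15/50 = 0.300000: log2(p) = -1.736966, -p*log2(p) = 0.521090
H = 0.423017 + 0.243534 + 0.505288 + 0.423017 + 0.243534 + 0.521090 = 2.359480

H = 2.3595 bits/symbol


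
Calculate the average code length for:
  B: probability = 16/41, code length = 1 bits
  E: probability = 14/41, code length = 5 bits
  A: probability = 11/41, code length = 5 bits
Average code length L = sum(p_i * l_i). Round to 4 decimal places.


Weighted contributions p_i * l_i:
  B: (16/41) * 1 = 16/41
  E: (14/41) * 5 = 70/41
  A: (11/41) * 5 = 55/41
Sum = (16 + 70 + 55)/41 = 141/41

L = 141/41 = 3.4390 bits/symbol


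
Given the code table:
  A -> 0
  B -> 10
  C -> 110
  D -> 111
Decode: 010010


Decoding:
0 -> A
10 -> B
0 -> A
10 -> B


Result: ABAB


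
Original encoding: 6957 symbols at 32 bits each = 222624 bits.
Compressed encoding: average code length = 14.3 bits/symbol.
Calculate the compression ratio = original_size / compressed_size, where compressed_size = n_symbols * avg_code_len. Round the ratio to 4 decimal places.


original_size = n_symbols * orig_bits = 6957 * 32 = 222624 bits
compressed_size = n_symbols * avg_code_len = 6957 * 14.3 = 99485.1 bits
ratio = original_size / compressed_size = 222624 / 99485.1 = 2.2378

Compression ratio = 2.2378


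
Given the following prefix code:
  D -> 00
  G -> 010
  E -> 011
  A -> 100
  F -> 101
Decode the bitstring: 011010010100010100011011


Decoding step by step:
Bits 011 -> E
Bits 010 -> G
Bits 010 -> G
Bits 100 -> A
Bits 010 -> G
Bits 100 -> A
Bits 011 -> E
Bits 011 -> E


Decoded message: EGGAGAEE


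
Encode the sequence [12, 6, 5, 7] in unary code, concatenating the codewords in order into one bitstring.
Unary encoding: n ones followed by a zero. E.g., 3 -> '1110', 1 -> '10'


Encode each number as n ones followed by a terminating 0:
  12 -> 1111111111110 (13 bits)
  6 -> 1111110 (7 bits)
  5 -> 111110 (6 bits)
  7 -> 11111110 (8 bits)
Total length = 13 + 7 + 6 + 8 = 34 bits.

Unary([12, 6, 5, 7]) = 1111111111110111111011111011111110 (34 bits)


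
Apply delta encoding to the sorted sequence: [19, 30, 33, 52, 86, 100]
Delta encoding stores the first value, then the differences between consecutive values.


First value: 19
Deltas:
  30 - 19 = 11
  33 - 30 = 3
  52 - 33 = 19
  86 - 52 = 34
  100 - 86 = 14


Delta encoded: [19, 11, 3, 19, 34, 14]


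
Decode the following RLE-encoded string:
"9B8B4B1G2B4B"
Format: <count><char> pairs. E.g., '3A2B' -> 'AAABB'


Expanding each <count><char> pair:
  9B -> 'BBBBBBBBB'
  8B -> 'BBBBBBBB'
  4B -> 'BBBB'
  1G -> 'G'
  2B -> 'BB'
  4B -> 'BBBB'

Decoded = BBBBBBBBBBBBBBBBBBBBBGBBBBBB


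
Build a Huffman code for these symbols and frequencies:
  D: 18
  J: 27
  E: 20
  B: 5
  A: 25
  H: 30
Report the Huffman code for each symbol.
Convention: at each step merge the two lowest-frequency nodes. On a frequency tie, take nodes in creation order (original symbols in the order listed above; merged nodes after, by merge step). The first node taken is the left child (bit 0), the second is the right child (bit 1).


Huffman tree construction:
Step 1: Merge B(5) + D(18) = 23
Step 2: Merge E(20) + (B+D)(23) = 43
Step 3: Merge A(25) + J(27) = 52
Step 4: Merge H(30) + (E+(B+D))(43) = 73
Step 5: Merge (A+J)(52) + (H+(E+(B+D)))(73) = 125
Read each symbol's code off the tree from the root (left child = 0, right child = 1).

Codes:
  D: 1111 (length 4)
  J: 01 (length 2)
  E: 110 (length 3)
  B: 1110 (length 4)
  A: 00 (length 2)
  H: 10 (length 2)
Average code length: 316/125 = 2.5280 bits/symbol


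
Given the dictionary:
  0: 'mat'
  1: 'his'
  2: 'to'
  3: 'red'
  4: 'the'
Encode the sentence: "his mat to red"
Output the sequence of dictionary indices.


Look up each word in the dictionary:
  'his' -> 1
  'mat' -> 0
  'to' -> 2
  'red' -> 3

Encoded: [1, 0, 2, 3]


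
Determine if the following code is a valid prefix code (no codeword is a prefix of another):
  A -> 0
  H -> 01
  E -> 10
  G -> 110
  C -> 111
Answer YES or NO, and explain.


Checking each pair (does one codeword prefix another?):
  A='0' vs H='01': prefix -- VIOLATION

NO -- this is NOT a valid prefix code. A (0) is a prefix of H (01).


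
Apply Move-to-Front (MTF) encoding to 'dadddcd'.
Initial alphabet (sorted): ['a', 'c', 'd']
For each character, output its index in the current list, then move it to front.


MTF encoding:
'd': index 2 in ['a', 'c', 'd'] -> ['d', 'a', 'c']
'a': index 1 in ['d', 'a', 'c'] -> ['a', 'd', 'c']
'd': index 1 in ['a', 'd', 'c'] -> ['d', 'a', 'c']
'd': index 0 in ['d', 'a', 'c'] -> ['d', 'a', 'c']
'd': index 0 in ['d', 'a', 'c'] -> ['d', 'a', 'c']
'c': index 2 in ['d', 'a', 'c'] -> ['c', 'd', 'a']
'd': index 1 in ['c', 'd', 'a'] -> ['d', 'c', 'a']


Output: [2, 1, 1, 0, 0, 2, 1]


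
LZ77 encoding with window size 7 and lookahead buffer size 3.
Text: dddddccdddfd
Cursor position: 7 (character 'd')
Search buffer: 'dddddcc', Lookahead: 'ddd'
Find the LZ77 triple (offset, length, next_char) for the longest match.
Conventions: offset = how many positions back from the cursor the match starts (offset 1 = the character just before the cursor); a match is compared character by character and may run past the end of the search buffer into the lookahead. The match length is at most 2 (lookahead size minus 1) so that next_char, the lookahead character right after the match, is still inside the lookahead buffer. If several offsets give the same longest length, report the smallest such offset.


Try each offset into the search buffer:
  offset=1 (pos 6, char 'c'): match length 0
  offset=2 (pos 5, char 'c'): match length 0
  offset=3 (pos 4, char 'd'): match length 1
  offset=4 (pos 3, char 'd'): match length 2
  offset=5 (pos 2, char 'd'): match length 2
  offset=6 (pos 1, char 'd'): match length 2
  offset=7 (pos 0, char 'd'): match length 2
Longest match has length 2, found at offsets 4, 5, 6, 7; take the smallest, offset 4.
next_char = character at position 7 + 2 = 9 -> 'd'

Best match: offset=4, length=2 (matching 'dd' starting at position 3)
LZ77 triple: (4, 2, 'd')


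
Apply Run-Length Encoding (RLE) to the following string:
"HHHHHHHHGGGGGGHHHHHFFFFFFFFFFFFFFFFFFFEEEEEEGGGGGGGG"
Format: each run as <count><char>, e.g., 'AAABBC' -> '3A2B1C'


Scanning runs left to right:
  i=0: run of 'H' x 8 -> '8H'
  i=8: run of 'G' x 6 -> '6G'
  i=14: run of 'H' x 5 -> '5H'
  i=19: run of 'F' x 19 -> '19F'
  i=38: run of 'E' x 6 -> '6E'
  i=44: run of 'G' x 8 -> '8G'

RLE = 8H6G5H19F6E8G


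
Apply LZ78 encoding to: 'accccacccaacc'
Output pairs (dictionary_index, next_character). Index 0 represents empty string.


LZ78 encoding steps:
Dictionary: {0: ''}
Step 1: w='' (idx 0), next='a' -> output (0, 'a'), add 'a' as idx 1
Step 2: w='' (idx 0), next='c' -> output (0, 'c'), add 'c' as idx 2
Step 3: w='c' (idx 2), next='c' -> output (2, 'c'), add 'cc' as idx 3
Step 4: w='c' (idx 2), next='a' -> output (2, 'a'), add 'ca' as idx 4
Step 5: w='cc' (idx 3), next='c' -> output (3, 'c'), add 'ccc' as idx 5
Step 6: w='a' (idx 1), next='a' -> output (1, 'a'), add 'aa' as idx 6
Step 7: w='cc' (idx 3), end of input -> output (3, '')


Encoded: [(0, 'a'), (0, 'c'), (2, 'c'), (2, 'a'), (3, 'c'), (1, 'a'), (3, '')]


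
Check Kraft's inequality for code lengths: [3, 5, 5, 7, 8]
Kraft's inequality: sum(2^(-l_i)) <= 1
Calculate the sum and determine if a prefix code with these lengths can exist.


Sum = 2^(-3) + 2^(-5) + 2^(-5) + 2^(-7) + 2^(-8)
    = 0.125 + 0.03125 + 0.03125 + 0.0078125 + 0.00390625
    = 51/256 = 0.19921875
Since 0.19921875 <= 1, Kraft's inequality IS satisfied.
A prefix code with these lengths CAN exist.

Kraft sum = 0.19921875. Satisfied.


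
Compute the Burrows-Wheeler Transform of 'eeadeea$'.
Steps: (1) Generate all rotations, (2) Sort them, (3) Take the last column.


Rotations (sorted):
  0: $eeadeea -> last char: a
  1: a$eeadee -> last char: e
  2: adeea$ee -> last char: e
  3: deea$eea -> last char: a
  4: ea$eeade -> last char: e
  5: eadeea$e -> last char: e
  6: eea$eead -> last char: d
  7: eeadeea$ -> last char: $


BWT = aeeaeed$


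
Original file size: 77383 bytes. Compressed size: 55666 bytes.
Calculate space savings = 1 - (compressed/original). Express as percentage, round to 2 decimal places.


ratio = compressed/original = 55666/77383 = 0.719357
savings = 1 - ratio = 1 - 0.719357 = 0.280643
as a percentage: 0.280643 * 100 = 28.06%

Space savings = 1 - 55666/77383 = 28.06%


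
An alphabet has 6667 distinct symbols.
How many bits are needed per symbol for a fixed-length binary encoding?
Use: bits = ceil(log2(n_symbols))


log2(6667) = 12.7028
Bracket: 2^12 = 4096 < 6667 <= 2^13 = 8192
So ceil(log2(6667)) = 13

bits = ceil(log2(6667)) = ceil(12.7028) = 13 bits


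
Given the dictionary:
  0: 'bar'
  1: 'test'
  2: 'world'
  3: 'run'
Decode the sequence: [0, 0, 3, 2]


Look up each index in the dictionary:
  0 -> 'bar'
  0 -> 'bar'
  3 -> 'run'
  2 -> 'world'

Decoded: "bar bar run world"


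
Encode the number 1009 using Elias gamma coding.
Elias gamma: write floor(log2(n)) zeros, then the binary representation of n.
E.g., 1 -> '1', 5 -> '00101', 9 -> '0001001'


num_bits = floor(log2(1009)) + 1 = 10
leading_zeros = num_bits - 1 = 9
binary(1009) = 1111110001

Elias gamma(1009) = '000000000' + '1111110001' = 0000000001111110001 (19 bits)


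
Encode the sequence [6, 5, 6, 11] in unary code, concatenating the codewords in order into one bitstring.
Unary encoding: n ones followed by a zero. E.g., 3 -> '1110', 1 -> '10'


Encode each number as n ones followed by a terminating 0:
  6 -> 1111110 (7 bits)
  5 -> 111110 (6 bits)
  6 -> 1111110 (7 bits)
  11 -> 111111111110 (12 bits)
Total length = 7 + 6 + 7 + 12 = 32 bits.

Unary([6, 5, 6, 11]) = 11111101111101111110111111111110 (32 bits)


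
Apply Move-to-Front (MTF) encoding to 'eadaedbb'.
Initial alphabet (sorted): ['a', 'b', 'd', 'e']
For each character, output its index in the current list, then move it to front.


MTF encoding:
'e': index 3 in ['a', 'b', 'd', 'e'] -> ['e', 'a', 'b', 'd']
'a': index 1 in ['e', 'a', 'b', 'd'] -> ['a', 'e', 'b', 'd']
'd': index 3 in ['a', 'e', 'b', 'd'] -> ['d', 'a', 'e', 'b']
'a': index 1 in ['d', 'a', 'e', 'b'] -> ['a', 'd', 'e', 'b']
'e': index 2 in ['a', 'd', 'e', 'b'] -> ['e', 'a', 'd', 'b']
'd': index 2 in ['e', 'a', 'd', 'b'] -> ['d', 'e', 'a', 'b']
'b': index 3 in ['d', 'e', 'a', 'b'] -> ['b', 'd', 'e', 'a']
'b': index 0 in ['b', 'd', 'e', 'a'] -> ['b', 'd', 'e', 'a']


Output: [3, 1, 3, 1, 2, 2, 3, 0]


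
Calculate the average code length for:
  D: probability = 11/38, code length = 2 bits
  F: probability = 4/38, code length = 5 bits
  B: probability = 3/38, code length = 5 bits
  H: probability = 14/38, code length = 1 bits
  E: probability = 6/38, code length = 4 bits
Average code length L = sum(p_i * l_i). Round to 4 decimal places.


Weighted contributions p_i * l_i:
  D: (11/38) * 2 = 22/38
  F: (4/38) * 5 = 20/38
  B: (3/38) * 5 = 15/38
  H: (14/38) * 1 = 14/38
  E: (6/38) * 4 = 24/38
Sum = (22 + 20 + 15 + 14 + 24)/38 = 95/38

L = 95/38 = 2.5000 bits/symbol


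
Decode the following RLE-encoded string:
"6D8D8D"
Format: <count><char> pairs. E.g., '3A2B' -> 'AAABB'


Expanding each <count><char> pair:
  6D -> 'DDDDDD'
  8D -> 'DDDDDDDD'
  8D -> 'DDDDDDDD'

Decoded = DDDDDDDDDDDDDDDDDDDDDD


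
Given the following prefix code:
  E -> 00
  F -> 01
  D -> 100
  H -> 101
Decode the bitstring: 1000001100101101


Decoding step by step:
Bits 100 -> D
Bits 00 -> E
Bits 01 -> F
Bits 100 -> D
Bits 101 -> H
Bits 101 -> H


Decoded message: DEFDHH


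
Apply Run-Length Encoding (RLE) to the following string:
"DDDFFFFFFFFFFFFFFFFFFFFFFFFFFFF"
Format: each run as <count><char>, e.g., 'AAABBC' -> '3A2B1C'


Scanning runs left to right:
  i=0: run of 'D' x 3 -> '3D'
  i=3: run of 'F' x 28 -> '28F'

RLE = 3D28F


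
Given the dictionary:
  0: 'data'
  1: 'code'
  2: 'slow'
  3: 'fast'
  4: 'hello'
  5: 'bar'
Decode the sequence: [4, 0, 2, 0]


Look up each index in the dictionary:
  4 -> 'hello'
  0 -> 'data'
  2 -> 'slow'
  0 -> 'data'

Decoded: "hello data slow data"


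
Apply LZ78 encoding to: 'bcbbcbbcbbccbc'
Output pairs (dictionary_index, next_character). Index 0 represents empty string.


LZ78 encoding steps:
Dictionary: {0: ''}
Step 1: w='' (idx 0), next='b' -> output (0, 'b'), add 'b' as idx 1
Step 2: w='' (idx 0), next='c' -> output (0, 'c'), add 'c' as idx 2
Step 3: w='b' (idx 1), next='b' -> output (1, 'b'), add 'bb' as idx 3
Step 4: w='c' (idx 2), next='b' -> output (2, 'b'), add 'cb' as idx 4
Step 5: w='b' (idx 1), next='c' -> output (1, 'c'), add 'bc' as idx 5
Step 6: w='bb' (idx 3), next='c' -> output (3, 'c'), add 'bbc' as idx 6
Step 7: w='cb' (idx 4), next='c' -> output (4, 'c'), add 'cbc' as idx 7


Encoded: [(0, 'b'), (0, 'c'), (1, 'b'), (2, 'b'), (1, 'c'), (3, 'c'), (4, 'c')]


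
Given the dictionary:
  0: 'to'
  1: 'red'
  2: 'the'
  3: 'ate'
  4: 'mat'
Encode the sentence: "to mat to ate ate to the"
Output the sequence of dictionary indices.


Look up each word in the dictionary:
  'to' -> 0
  'mat' -> 4
  'to' -> 0
  'ate' -> 3
  'ate' -> 3
  'to' -> 0
  'the' -> 2

Encoded: [0, 4, 0, 3, 3, 0, 2]


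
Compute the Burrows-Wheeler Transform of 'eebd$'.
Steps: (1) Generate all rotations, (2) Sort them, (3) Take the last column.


Rotations (sorted):
  0: $eebd -> last char: d
  1: bd$ee -> last char: e
  2: d$eeb -> last char: b
  3: ebd$e -> last char: e
  4: eebd$ -> last char: $


BWT = debe$


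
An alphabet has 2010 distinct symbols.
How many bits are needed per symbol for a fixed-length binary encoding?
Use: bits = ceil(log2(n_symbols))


log2(2010) = 10.973
Bracket: 2^10 = 1024 < 2010 <= 2^11 = 2048
So ceil(log2(2010)) = 11

bits = ceil(log2(2010)) = ceil(10.973) = 11 bits


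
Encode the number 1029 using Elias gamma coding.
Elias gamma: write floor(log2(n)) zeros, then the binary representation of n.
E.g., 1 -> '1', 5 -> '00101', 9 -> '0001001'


num_bits = floor(log2(1029)) + 1 = 11
leading_zeros = num_bits - 1 = 10
binary(1029) = 10000000101

Elias gamma(1029) = '0000000000' + '10000000101' = 000000000010000000101 (21 bits)


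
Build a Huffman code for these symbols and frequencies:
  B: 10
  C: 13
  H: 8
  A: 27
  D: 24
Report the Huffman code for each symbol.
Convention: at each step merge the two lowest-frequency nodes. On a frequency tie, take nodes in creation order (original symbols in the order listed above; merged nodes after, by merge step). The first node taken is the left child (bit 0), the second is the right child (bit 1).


Huffman tree construction:
Step 1: Merge H(8) + B(10) = 18
Step 2: Merge C(13) + (H+B)(18) = 31
Step 3: Merge D(24) + A(27) = 51
Step 4: Merge (C+(H+B))(31) + (D+A)(51) = 82
Read each symbol's code off the tree from the root (left child = 0, right child = 1).

Codes:
  B: 011 (length 3)
  C: 00 (length 2)
  H: 010 (length 3)
  A: 11 (length 2)
  D: 10 (length 2)
Average code length: 182/82 = 2.2195 bits/symbol


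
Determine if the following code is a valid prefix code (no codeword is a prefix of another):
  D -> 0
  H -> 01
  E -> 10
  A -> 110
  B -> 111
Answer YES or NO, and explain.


Checking each pair (does one codeword prefix another?):
  D='0' vs H='01': prefix -- VIOLATION

NO -- this is NOT a valid prefix code. D (0) is a prefix of H (01).


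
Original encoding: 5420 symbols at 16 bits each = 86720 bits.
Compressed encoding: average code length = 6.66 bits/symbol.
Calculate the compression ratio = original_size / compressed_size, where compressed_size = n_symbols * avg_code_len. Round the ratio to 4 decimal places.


original_size = n_symbols * orig_bits = 5420 * 16 = 86720 bits
compressed_size = n_symbols * avg_code_len = 5420 * 6.66 = 36097.2 bits
ratio = original_size / compressed_size = 86720 / 36097.2 = 2.4024

Compression ratio = 2.4024


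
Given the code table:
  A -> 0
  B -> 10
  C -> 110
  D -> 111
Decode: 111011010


Decoding:
111 -> D
0 -> A
110 -> C
10 -> B


Result: DACB


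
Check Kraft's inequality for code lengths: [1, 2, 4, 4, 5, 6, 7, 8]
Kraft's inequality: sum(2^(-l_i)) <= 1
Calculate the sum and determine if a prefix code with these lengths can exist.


Sum = 2^(-1) + 2^(-2) + 2^(-4) + 2^(-4) + 2^(-5) + 2^(-6) + 2^(-7) + 2^(-8)
    = 0.5 + 0.25 + 0.0625 + 0.0625 + 0.03125 + 0.015625 + 0.0078125 + 0.00390625
    = 239/256 = 0.93359375
Since 0.93359375 <= 1, Kraft's inequality IS satisfied.
A prefix code with these lengths CAN exist.

Kraft sum = 0.93359375. Satisfied.


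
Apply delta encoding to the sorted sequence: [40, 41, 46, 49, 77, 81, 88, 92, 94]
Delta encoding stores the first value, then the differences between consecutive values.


First value: 40
Deltas:
  41 - 40 = 1
  46 - 41 = 5
  49 - 46 = 3
  77 - 49 = 28
  81 - 77 = 4
  88 - 81 = 7
  92 - 88 = 4
  94 - 92 = 2


Delta encoded: [40, 1, 5, 3, 28, 4, 7, 4, 2]


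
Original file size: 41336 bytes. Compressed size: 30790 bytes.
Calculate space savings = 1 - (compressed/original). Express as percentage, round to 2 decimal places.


ratio = compressed/original = 30790/41336 = 0.744871
savings = 1 - ratio = 1 - 0.744871 = 0.255129
as a percentage: 0.255129 * 100 = 25.51%

Space savings = 1 - 30790/41336 = 25.51%


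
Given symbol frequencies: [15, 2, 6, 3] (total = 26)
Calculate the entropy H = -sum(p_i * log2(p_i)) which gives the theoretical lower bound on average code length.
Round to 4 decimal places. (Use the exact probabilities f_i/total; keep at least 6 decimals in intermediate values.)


Per-symbol terms -p_i * log2(p_i) with p_i = f_i/26:
  p = 15/26 = 0.576923: log2(p) = -0.793549, -p*log2(p) = 0.457817
  p = 2/26 = 0.076923: log2(p) = -3.700440, -p*log2(p) = 0.284649
  p = 6/26 = 0.230769: log2(p) = -2.115477, -p*log2(p) = 0.488187
  p = 3/26 = 0.115385: log2(p) = -3.115477, -p*log2(p) = 0.359478
H = 0.457817 + 0.284649 + 0.488187 + 0.359478 = 1.590131

H = 1.5901 bits/symbol


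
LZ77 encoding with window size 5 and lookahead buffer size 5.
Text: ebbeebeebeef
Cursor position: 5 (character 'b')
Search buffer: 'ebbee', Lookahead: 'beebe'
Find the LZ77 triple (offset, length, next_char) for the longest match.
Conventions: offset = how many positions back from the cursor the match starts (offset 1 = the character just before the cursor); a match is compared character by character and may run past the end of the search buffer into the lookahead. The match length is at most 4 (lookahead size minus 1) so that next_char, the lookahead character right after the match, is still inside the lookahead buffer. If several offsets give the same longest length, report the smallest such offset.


Try each offset into the search buffer:
  offset=1 (pos 4, char 'e'): match length 0
  offset=2 (pos 3, char 'e'): match length 0
  offset=3 (pos 2, char 'b'): match length 4
  offset=4 (pos 1, char 'b'): match length 1
  offset=5 (pos 0, char 'e'): match length 0
Longest match has length 4 at offset 3.
next_char = character at position 5 + 4 = 9 -> 'e'

Best match: offset=3, length=4 (matching 'beeb' starting at position 2)
LZ77 triple: (3, 4, 'e')


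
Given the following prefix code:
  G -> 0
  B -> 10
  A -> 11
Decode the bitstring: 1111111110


Decoding step by step:
Bits 11 -> A
Bits 11 -> A
Bits 11 -> A
Bits 11 -> A
Bits 10 -> B


Decoded message: AAAAB


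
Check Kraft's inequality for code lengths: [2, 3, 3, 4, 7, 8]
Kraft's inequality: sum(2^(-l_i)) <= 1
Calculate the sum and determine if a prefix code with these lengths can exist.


Sum = 2^(-2) + 2^(-3) + 2^(-3) + 2^(-4) + 2^(-7) + 2^(-8)
    = 0.25 + 0.125 + 0.125 + 0.0625 + 0.0078125 + 0.00390625
    = 147/256 = 0.57421875
Since 0.57421875 <= 1, Kraft's inequality IS satisfied.
A prefix code with these lengths CAN exist.

Kraft sum = 0.57421875. Satisfied.
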